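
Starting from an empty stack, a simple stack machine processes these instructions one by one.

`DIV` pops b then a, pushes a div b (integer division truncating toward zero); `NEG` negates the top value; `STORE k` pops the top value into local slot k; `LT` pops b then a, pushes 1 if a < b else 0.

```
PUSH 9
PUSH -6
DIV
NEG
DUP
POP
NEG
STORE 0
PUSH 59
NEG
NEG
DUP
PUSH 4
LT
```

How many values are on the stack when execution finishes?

2

PUSH 9  → [9]
PUSH -6 → [9, -6]
DIV     → [-1]
NEG     → [1]
DUP     → [1, 1]
POP     → [1]
NEG     → [-1]
STORE 0 → []
PUSH 59 → [59]
NEG     → [-59]
NEG     → [59]
DUP     → [59, 59]
PUSH 4  → [59, 59, 4]
LT      → [59, 0]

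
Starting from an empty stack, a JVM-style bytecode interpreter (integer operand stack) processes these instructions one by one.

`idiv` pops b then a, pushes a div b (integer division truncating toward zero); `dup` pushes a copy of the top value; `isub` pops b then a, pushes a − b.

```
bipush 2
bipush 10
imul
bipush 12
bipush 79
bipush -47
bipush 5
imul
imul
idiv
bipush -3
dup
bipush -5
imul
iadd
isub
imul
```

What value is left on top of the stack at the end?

bipush 2    [2]
bipush 10   [2, 10]
imul        [20]
bipush 12   [20, 12]
bipush 79   [20, 12, 79]
bipush -47  [20, 12, 79, -47]
bipush 5    [20, 12, 79, -47, 5]
imul        [20, 12, 79, -235]
imul        [20, 12, -18565]
idiv        [20, 0]
bipush -3   [20, 0, -3]
dup         [20, 0, -3, -3]
bipush -5   [20, 0, -3, -3, -5]
imul        [20, 0, -3, 15]
iadd        [20, 0, 12]
isub        [20, -12]
imul        [-240]

-240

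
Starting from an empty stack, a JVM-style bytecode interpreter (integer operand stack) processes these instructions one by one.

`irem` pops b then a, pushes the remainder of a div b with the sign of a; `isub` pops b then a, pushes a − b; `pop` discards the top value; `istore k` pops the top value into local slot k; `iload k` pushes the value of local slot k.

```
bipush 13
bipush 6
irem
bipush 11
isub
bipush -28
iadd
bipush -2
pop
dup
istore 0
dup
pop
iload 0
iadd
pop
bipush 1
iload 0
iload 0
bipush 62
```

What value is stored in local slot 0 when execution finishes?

-38

bipush 13  → [13]
bipush 6   → [13, 6]
irem       → [1]
bipush 11  → [1, 11]
isub       → [-10]
bipush -28 → [-10, -28]
iadd       → [-38]
bipush -2  → [-38, -2]
pop        → [-38]
dup        → [-38, -38]
istore 0   → [-38]
dup        → [-38, -38]
pop        → [-38]
iload 0    → [-38, -38]
iadd       → [-76]
pop        → []
bipush 1   → [1]
iload 0    → [1, -38]
iload 0    → [1, -38, -38]
bipush 62  → [1, -38, -38, 62]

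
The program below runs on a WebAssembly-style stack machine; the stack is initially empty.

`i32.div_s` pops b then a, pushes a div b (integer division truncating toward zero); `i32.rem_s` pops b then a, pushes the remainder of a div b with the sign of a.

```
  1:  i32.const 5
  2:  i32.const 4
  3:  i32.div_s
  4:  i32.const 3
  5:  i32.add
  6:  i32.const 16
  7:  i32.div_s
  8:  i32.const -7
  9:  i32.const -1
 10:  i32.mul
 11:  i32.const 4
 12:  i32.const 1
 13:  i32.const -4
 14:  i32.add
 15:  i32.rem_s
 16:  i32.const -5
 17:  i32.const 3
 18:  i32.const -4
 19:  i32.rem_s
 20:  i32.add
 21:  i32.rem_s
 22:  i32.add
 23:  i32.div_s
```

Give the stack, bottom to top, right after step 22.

i32.const 5  : [5]
i32.const 4  : [5, 4]
i32.div_s    : [1]
i32.const 3  : [1, 3]
i32.add      : [4]
i32.const 16 : [4, 16]
i32.div_s    : [0]
i32.const -7 : [0, -7]
i32.const -1 : [0, -7, -1]
i32.mul      : [0, 7]
i32.const 4  : [0, 7, 4]
i32.const 1  : [0, 7, 4, 1]
i32.const -4 : [0, 7, 4, 1, -4]
i32.add      : [0, 7, 4, -3]
i32.rem_s    : [0, 7, 1]
i32.const -5 : [0, 7, 1, -5]
i32.const 3  : [0, 7, 1, -5, 3]
i32.const -4 : [0, 7, 1, -5, 3, -4]
i32.rem_s    : [0, 7, 1, -5, 3]
i32.add      : [0, 7, 1, -2]
i32.rem_s    : [0, 7, 1]
i32.add      : [0, 8]

[0, 8]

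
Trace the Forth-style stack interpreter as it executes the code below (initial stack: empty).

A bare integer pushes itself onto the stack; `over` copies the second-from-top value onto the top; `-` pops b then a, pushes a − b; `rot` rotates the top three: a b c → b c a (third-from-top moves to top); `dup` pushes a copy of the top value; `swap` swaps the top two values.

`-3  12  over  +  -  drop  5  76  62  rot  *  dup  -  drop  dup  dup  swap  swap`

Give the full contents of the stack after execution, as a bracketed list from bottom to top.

-3   → -3
12   → -3 12
over → -3 12 -3
+    → -3 9
-    → -12
drop → (empty)
5    → 5
76   → 5 76
62   → 5 76 62
rot  → 76 62 5
*    → 76 310
dup  → 76 310 310
-    → 76 0
drop → 76
dup  → 76 76
dup  → 76 76 76
swap → 76 76 76
swap → 76 76 76

[76, 76, 76]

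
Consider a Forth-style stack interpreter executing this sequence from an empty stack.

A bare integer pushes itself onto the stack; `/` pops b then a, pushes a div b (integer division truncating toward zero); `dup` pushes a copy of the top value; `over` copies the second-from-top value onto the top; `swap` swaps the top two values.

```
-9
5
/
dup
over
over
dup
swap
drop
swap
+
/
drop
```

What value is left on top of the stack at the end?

-9    [-9]
5     [-9, 5]
/     [-1]
dup   [-1, -1]
over  [-1, -1, -1]
over  [-1, -1, -1, -1]
dup   [-1, -1, -1, -1, -1]
swap  [-1, -1, -1, -1, -1]
drop  [-1, -1, -1, -1]
swap  [-1, -1, -1, -1]
+     [-1, -1, -2]
/     [-1, 0]
drop  [-1]

-1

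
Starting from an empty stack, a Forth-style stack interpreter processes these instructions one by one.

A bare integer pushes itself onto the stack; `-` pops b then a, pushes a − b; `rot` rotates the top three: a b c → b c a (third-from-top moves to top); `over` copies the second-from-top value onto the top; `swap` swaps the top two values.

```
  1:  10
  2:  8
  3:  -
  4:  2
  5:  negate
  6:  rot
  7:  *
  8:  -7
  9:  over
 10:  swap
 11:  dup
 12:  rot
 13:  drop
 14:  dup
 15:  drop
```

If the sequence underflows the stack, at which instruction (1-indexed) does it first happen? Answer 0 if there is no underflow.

6

10      10
8       10 8
-       2
2       2 2
negate  2 -2
rot  — needs 3 operands, stack has 2 → underflow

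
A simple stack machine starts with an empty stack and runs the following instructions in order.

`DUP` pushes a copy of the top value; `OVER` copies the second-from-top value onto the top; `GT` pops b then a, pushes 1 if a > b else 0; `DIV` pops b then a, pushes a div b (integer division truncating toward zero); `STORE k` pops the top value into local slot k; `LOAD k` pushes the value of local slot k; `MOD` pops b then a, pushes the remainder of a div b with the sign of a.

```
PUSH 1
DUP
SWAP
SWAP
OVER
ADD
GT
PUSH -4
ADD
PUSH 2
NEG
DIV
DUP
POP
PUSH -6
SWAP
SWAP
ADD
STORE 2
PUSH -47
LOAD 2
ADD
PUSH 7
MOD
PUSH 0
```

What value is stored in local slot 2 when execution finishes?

-4

PUSH 1   : [1]
DUP      : [1, 1]
SWAP     : [1, 1]
SWAP     : [1, 1]
OVER     : [1, 1, 1]
ADD      : [1, 2]
GT       : [0]
PUSH -4  : [0, -4]
ADD      : [-4]
PUSH 2   : [-4, 2]
NEG      : [-4, -2]
DIV      : [2]
DUP      : [2, 2]
POP      : [2]
PUSH -6  : [2, -6]
SWAP     : [-6, 2]
SWAP     : [2, -6]
ADD      : [-4]
STORE 2  : []
PUSH -47 : [-47]
LOAD 2   : [-47, -4]
ADD      : [-51]
PUSH 7   : [-51, 7]
MOD      : [-2]
PUSH 0   : [-2, 0]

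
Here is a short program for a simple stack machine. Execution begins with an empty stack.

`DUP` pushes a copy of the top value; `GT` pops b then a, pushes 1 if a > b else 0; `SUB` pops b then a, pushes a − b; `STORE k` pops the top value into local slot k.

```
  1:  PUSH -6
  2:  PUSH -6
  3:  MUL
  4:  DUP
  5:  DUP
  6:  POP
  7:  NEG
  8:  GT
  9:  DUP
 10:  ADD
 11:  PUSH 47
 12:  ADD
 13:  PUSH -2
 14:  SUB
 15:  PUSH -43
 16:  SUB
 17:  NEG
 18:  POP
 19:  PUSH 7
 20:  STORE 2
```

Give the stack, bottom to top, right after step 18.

PUSH -6  : -6
PUSH -6  : -6 -6
MUL      : 36
DUP      : 36 36
DUP      : 36 36 36
POP      : 36 36
NEG      : 36 -36
GT       : 1
DUP      : 1 1
ADD      : 2
PUSH 47  : 2 47
ADD      : 49
PUSH -2  : 49 -2
SUB      : 51
PUSH -43 : 51 -43
SUB      : 94
NEG      : -94
POP      : (empty)

[]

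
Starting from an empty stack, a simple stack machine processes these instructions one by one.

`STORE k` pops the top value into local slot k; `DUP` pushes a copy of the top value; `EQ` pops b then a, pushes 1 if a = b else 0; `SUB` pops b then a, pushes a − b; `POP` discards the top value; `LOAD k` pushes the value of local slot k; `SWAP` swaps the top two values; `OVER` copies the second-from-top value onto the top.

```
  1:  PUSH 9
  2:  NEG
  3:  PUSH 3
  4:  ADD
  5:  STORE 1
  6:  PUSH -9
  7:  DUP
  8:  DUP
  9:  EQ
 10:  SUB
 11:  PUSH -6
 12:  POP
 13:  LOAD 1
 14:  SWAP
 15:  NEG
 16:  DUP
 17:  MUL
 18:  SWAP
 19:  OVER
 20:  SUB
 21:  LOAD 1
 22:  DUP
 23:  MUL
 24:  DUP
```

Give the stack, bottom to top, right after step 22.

[100, -106, -6, -6]

PUSH 9  -> [9]
NEG     -> [-9]
PUSH 3  -> [-9, 3]
ADD     -> [-6]
STORE 1 -> []
PUSH -9 -> [-9]
DUP     -> [-9, -9]
DUP     -> [-9, -9, -9]
EQ      -> [-9, 1]
SUB     -> [-10]
PUSH -6 -> [-10, -6]
POP     -> [-10]
LOAD 1  -> [-10, -6]
SWAP    -> [-6, -10]
NEG     -> [-6, 10]
DUP     -> [-6, 10, 10]
MUL     -> [-6, 100]
SWAP    -> [100, -6]
OVER    -> [100, -6, 100]
SUB     -> [100, -106]
LOAD 1  -> [100, -106, -6]
DUP     -> [100, -106, -6, -6]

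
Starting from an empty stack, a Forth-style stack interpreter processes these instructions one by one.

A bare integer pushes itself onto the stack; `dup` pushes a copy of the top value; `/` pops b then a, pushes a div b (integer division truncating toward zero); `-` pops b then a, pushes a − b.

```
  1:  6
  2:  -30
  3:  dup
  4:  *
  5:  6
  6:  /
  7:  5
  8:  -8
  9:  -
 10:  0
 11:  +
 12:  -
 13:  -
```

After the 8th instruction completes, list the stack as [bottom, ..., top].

6   → 6
-30 → 6 -30
dup → 6 -30 -30
*   → 6 900
6   → 6 900 6
/   → 6 150
5   → 6 150 5
-8  → 6 150 5 -8

[6, 150, 5, -8]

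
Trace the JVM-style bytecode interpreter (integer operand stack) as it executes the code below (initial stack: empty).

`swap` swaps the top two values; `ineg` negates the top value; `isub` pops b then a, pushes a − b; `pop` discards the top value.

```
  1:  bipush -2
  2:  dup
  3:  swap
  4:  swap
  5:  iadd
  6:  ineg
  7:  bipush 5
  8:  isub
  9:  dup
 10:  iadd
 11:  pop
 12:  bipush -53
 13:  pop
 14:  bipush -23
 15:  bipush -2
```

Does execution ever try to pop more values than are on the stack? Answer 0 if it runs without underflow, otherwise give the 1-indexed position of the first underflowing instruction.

bipush -2  : -2
dup        : -2 -2
swap       : -2 -2
swap       : -2 -2
iadd       : -4
ineg       : 4
bipush 5   : 4 5
isub       : -1
dup        : -1 -1
iadd       : -2
pop        : (empty)
bipush -53 : -53
pop        : (empty)
bipush -23 : -23
bipush -2  : -23 -2

0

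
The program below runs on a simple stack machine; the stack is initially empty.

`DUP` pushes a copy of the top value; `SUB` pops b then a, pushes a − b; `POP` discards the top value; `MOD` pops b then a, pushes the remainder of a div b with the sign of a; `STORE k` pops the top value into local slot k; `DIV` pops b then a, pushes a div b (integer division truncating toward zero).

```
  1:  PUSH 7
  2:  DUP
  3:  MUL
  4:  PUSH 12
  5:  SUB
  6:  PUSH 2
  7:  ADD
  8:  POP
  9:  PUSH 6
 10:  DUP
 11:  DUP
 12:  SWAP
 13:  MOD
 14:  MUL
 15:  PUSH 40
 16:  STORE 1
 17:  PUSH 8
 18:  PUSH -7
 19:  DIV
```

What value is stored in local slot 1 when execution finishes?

PUSH 7   [7]
DUP      [7, 7]
MUL      [49]
PUSH 12  [49, 12]
SUB      [37]
PUSH 2   [37, 2]
ADD      [39]
POP      []
PUSH 6   [6]
DUP      [6, 6]
DUP      [6, 6, 6]
SWAP     [6, 6, 6]
MOD      [6, 0]
MUL      [0]
PUSH 40  [0, 40]
STORE 1  [0]
PUSH 8   [0, 8]
PUSH -7  [0, 8, -7]
DIV      [0, -1]

40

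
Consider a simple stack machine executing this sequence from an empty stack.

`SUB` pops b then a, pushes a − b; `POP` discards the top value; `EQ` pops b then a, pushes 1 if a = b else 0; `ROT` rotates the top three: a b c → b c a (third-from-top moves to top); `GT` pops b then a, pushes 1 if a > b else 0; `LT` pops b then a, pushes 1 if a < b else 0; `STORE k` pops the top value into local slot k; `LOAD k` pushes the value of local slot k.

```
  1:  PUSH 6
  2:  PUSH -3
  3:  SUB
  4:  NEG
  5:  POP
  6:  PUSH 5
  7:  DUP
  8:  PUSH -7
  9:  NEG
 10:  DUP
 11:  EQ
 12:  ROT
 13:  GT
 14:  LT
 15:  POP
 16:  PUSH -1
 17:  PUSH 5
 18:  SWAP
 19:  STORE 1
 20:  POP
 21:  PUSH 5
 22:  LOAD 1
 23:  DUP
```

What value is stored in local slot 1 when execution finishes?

-1

PUSH 6  -> [6]
PUSH -3 -> [6, -3]
SUB     -> [9]
NEG     -> [-9]
POP     -> []
PUSH 5  -> [5]
DUP     -> [5, 5]
PUSH -7 -> [5, 5, -7]
NEG     -> [5, 5, 7]
DUP     -> [5, 5, 7, 7]
EQ      -> [5, 5, 1]
ROT     -> [5, 1, 5]
GT      -> [5, 0]
LT      -> [0]
POP     -> []
PUSH -1 -> [-1]
PUSH 5  -> [-1, 5]
SWAP    -> [5, -1]
STORE 1 -> [5]
POP     -> []
PUSH 5  -> [5]
LOAD 1  -> [5, -1]
DUP     -> [5, -1, -1]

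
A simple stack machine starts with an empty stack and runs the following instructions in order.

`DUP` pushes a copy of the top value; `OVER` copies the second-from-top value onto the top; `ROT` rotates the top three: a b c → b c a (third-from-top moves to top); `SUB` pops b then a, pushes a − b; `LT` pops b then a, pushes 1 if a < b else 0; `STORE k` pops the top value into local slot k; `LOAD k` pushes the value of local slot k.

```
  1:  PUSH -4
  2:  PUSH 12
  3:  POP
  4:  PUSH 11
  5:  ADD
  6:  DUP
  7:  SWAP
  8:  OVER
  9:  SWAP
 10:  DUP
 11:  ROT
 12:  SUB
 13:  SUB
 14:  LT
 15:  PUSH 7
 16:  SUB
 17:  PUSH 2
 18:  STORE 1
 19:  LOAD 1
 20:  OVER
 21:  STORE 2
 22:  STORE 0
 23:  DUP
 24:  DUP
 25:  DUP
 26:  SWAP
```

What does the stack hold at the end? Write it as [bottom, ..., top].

PUSH -4 -> [-4]
PUSH 12 -> [-4, 12]
POP     -> [-4]
PUSH 11 -> [-4, 11]
ADD     -> [7]
DUP     -> [7, 7]
SWAP    -> [7, 7]
OVER    -> [7, 7, 7]
SWAP    -> [7, 7, 7]
DUP     -> [7, 7, 7, 7]
ROT     -> [7, 7, 7, 7]
SUB     -> [7, 7, 0]
SUB     -> [7, 7]
LT      -> [0]
PUSH 7  -> [0, 7]
SUB     -> [-7]
PUSH 2  -> [-7, 2]
STORE 1 -> [-7]
LOAD 1  -> [-7, 2]
OVER    -> [-7, 2, -7]
STORE 2 -> [-7, 2]
STORE 0 -> [-7]
DUP     -> [-7, -7]
DUP     -> [-7, -7, -7]
DUP     -> [-7, -7, -7, -7]
SWAP    -> [-7, -7, -7, -7]

[-7, -7, -7, -7]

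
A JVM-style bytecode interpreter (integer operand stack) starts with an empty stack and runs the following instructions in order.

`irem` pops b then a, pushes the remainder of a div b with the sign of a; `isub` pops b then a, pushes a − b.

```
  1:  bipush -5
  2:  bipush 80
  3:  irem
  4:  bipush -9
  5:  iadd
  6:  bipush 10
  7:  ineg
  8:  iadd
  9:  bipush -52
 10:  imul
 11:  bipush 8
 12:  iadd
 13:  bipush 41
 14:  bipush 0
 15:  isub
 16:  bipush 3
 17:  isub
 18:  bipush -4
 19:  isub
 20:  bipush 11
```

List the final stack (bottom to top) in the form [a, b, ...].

[1256, 42, 11]

bipush -5  : -5
bipush 80  : -5 80
irem       : -5
bipush -9  : -5 -9
iadd       : -14
bipush 10  : -14 10
ineg       : -14 -10
iadd       : -24
bipush -52 : -24 -52
imul       : 1248
bipush 8   : 1248 8
iadd       : 1256
bipush 41  : 1256 41
bipush 0   : 1256 41 0
isub       : 1256 41
bipush 3   : 1256 41 3
isub       : 1256 38
bipush -4  : 1256 38 -4
isub       : 1256 42
bipush 11  : 1256 42 11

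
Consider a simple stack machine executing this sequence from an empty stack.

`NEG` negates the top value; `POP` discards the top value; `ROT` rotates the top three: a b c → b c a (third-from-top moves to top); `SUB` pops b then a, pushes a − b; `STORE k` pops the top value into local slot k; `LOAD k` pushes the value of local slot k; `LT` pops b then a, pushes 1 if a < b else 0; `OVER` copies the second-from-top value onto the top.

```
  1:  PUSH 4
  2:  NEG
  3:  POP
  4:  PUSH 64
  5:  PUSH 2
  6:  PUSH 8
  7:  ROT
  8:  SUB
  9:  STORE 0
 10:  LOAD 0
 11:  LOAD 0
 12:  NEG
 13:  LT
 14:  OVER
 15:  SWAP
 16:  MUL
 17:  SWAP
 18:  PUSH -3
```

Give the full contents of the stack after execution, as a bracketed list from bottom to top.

[2, 2, -3]

PUSH 4  -> [4]
NEG     -> [-4]
POP     -> []
PUSH 64 -> [64]
PUSH 2  -> [64, 2]
PUSH 8  -> [64, 2, 8]
ROT     -> [2, 8, 64]
SUB     -> [2, -56]
STORE 0 -> [2]
LOAD 0  -> [2, -56]
LOAD 0  -> [2, -56, -56]
NEG     -> [2, -56, 56]
LT      -> [2, 1]
OVER    -> [2, 1, 2]
SWAP    -> [2, 2, 1]
MUL     -> [2, 2]
SWAP    -> [2, 2]
PUSH -3 -> [2, 2, -3]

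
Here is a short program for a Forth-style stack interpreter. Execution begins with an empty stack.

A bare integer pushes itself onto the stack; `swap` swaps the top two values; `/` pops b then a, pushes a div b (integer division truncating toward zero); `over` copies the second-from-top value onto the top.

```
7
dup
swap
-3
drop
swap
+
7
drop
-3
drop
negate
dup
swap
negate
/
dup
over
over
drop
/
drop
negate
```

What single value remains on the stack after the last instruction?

7       [7]
dup     [7, 7]
swap    [7, 7]
-3      [7, 7, -3]
drop    [7, 7]
swap    [7, 7]
+       [14]
7       [14, 7]
drop    [14]
-3      [14, -3]
drop    [14]
negate  [-14]
dup     [-14, -14]
swap    [-14, -14]
negate  [-14, 14]
/       [-1]
dup     [-1, -1]
over    [-1, -1, -1]
over    [-1, -1, -1, -1]
drop    [-1, -1, -1]
/       [-1, 1]
drop    [-1]
negate  [1]

1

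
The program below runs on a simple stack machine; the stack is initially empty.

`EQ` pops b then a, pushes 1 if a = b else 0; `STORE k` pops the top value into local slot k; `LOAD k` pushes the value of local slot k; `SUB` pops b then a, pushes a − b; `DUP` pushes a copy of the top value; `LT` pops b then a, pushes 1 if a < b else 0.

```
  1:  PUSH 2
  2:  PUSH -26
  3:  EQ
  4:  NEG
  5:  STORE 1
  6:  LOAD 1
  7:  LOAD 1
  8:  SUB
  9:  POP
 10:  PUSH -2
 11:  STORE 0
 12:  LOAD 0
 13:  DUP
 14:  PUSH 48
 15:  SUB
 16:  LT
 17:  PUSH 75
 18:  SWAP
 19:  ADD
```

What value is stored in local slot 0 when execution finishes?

-2

PUSH 2    [2]
PUSH -26  [2, -26]
EQ        [0]
NEG       [0]
STORE 1   []
LOAD 1    [0]
LOAD 1    [0, 0]
SUB       [0]
POP       []
PUSH -2   [-2]
STORE 0   []
LOAD 0    [-2]
DUP       [-2, -2]
PUSH 48   [-2, -2, 48]
SUB       [-2, -50]
LT        [0]
PUSH 75   [0, 75]
SWAP      [75, 0]
ADD       [75]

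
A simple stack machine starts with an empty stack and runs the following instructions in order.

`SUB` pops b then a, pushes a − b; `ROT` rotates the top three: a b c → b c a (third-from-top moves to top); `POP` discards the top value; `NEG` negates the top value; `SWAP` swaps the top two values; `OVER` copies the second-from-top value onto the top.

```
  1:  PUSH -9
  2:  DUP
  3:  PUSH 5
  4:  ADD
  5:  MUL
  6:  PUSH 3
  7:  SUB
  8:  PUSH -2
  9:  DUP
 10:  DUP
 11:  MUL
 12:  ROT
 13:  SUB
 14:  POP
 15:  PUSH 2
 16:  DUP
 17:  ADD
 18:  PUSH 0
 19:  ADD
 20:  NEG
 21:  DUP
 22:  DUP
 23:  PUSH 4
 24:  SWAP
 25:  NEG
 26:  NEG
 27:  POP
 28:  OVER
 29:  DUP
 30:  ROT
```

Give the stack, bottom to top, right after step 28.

PUSH -9 -> -9
DUP     -> -9 -9
PUSH 5  -> -9 -9 5
ADD     -> -9 -4
MUL     -> 36
PUSH 3  -> 36 3
SUB     -> 33
PUSH -2 -> 33 -2
DUP     -> 33 -2 -2
DUP     -> 33 -2 -2 -2
MUL     -> 33 -2 4
ROT     -> -2 4 33
SUB     -> -2 -29
POP     -> -2
PUSH 2  -> -2 2
DUP     -> -2 2 2
ADD     -> -2 4
PUSH 0  -> -2 4 0
ADD     -> -2 4
NEG     -> -2 -4
DUP     -> -2 -4 -4
DUP     -> -2 -4 -4 -4
PUSH 4  -> -2 -4 -4 -4 4
SWAP    -> -2 -4 -4 4 -4
NEG     -> -2 -4 -4 4 4
NEG     -> -2 -4 -4 4 -4
POP     -> -2 -4 -4 4
OVER    -> -2 -4 -4 4 -4

[-2, -4, -4, 4, -4]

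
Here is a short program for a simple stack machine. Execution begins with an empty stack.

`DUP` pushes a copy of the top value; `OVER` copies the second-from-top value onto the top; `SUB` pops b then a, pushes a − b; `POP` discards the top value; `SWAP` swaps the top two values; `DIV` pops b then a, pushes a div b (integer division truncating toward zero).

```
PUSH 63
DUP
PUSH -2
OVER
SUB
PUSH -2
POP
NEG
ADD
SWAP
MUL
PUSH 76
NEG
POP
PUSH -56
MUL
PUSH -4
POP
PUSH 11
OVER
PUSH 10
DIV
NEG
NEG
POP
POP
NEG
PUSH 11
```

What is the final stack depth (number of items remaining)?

PUSH 63   63
DUP       63 63
PUSH -2   63 63 -2
OVER      63 63 -2 63
SUB       63 63 -65
PUSH -2   63 63 -65 -2
POP       63 63 -65
NEG       63 63 65
ADD       63 128
SWAP      128 63
MUL       8064
PUSH 76   8064 76
NEG       8064 -76
POP       8064
PUSH -56  8064 -56
MUL       -451584
PUSH -4   -451584 -4
POP       -451584
PUSH 11   -451584 11
OVER      -451584 11 -451584
PUSH 10   -451584 11 -451584 10
DIV       -451584 11 -45158
NEG       -451584 11 45158
NEG       -451584 11 -45158
POP       -451584 11
POP       -451584
NEG       451584
PUSH 11   451584 11

2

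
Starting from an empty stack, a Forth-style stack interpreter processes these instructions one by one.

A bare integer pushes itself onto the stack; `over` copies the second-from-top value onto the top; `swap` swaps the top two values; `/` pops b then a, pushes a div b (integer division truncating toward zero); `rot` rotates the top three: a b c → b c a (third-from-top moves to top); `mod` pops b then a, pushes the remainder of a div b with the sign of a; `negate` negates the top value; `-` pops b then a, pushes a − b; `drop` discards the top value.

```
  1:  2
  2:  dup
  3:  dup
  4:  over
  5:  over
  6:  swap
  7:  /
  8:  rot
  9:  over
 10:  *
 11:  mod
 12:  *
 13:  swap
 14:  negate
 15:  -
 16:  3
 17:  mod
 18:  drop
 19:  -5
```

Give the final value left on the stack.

-5

2      → 2
dup    → 2 2
dup    → 2 2 2
over   → 2 2 2 2
over   → 2 2 2 2 2
swap   → 2 2 2 2 2
/      → 2 2 2 1
rot    → 2 2 1 2
over   → 2 2 1 2 1
*      → 2 2 1 2
mod    → 2 2 1
*      → 2 2
swap   → 2 2
negate → 2 -2
-      → 4
3      → 4 3
mod    → 1
drop   → (empty)
-5     → -5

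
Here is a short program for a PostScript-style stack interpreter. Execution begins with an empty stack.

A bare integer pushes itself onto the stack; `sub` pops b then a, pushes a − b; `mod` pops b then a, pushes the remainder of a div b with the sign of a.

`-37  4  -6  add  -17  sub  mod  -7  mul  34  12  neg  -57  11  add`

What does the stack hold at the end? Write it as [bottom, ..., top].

[49, 34, -12, -46]

-37 -> [-37]
4   -> [-37, 4]
-6  -> [-37, 4, -6]
add -> [-37, -2]
-17 -> [-37, -2, -17]
sub -> [-37, 15]
mod -> [-7]
-7  -> [-7, -7]
mul -> [49]
34  -> [49, 34]
12  -> [49, 34, 12]
neg -> [49, 34, -12]
-57 -> [49, 34, -12, -57]
11  -> [49, 34, -12, -57, 11]
add -> [49, 34, -12, -46]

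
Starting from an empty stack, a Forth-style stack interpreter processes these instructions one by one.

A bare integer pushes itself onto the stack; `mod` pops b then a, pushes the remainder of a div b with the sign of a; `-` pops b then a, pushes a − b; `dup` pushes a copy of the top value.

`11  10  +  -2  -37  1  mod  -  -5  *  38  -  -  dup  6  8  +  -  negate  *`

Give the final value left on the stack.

-1715

11      [11]
10      [11, 10]
+       [21]
-2      [21, -2]
-37     [21, -2, -37]
1       [21, -2, -37, 1]
mod     [21, -2, 0]
-       [21, -2]
-5      [21, -2, -5]
*       [21, 10]
38      [21, 10, 38]
-       [21, -28]
-       [49]
dup     [49, 49]
6       [49, 49, 6]
8       [49, 49, 6, 8]
+       [49, 49, 14]
-       [49, 35]
negate  [49, -35]
*       [-1715]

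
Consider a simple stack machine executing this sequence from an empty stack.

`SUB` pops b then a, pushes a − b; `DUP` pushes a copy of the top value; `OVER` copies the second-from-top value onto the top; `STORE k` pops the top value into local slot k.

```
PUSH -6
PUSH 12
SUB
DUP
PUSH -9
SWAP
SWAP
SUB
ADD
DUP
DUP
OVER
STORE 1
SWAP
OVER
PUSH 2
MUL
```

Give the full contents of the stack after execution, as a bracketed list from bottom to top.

[-27, -27, -27, -54]

PUSH -6 : -6
PUSH 12 : -6 12
SUB     : -18
DUP     : -18 -18
PUSH -9 : -18 -18 -9
SWAP    : -18 -9 -18
SWAP    : -18 -18 -9
SUB     : -18 -9
ADD     : -27
DUP     : -27 -27
DUP     : -27 -27 -27
OVER    : -27 -27 -27 -27
STORE 1 : -27 -27 -27
SWAP    : -27 -27 -27
OVER    : -27 -27 -27 -27
PUSH 2  : -27 -27 -27 -27 2
MUL     : -27 -27 -27 -54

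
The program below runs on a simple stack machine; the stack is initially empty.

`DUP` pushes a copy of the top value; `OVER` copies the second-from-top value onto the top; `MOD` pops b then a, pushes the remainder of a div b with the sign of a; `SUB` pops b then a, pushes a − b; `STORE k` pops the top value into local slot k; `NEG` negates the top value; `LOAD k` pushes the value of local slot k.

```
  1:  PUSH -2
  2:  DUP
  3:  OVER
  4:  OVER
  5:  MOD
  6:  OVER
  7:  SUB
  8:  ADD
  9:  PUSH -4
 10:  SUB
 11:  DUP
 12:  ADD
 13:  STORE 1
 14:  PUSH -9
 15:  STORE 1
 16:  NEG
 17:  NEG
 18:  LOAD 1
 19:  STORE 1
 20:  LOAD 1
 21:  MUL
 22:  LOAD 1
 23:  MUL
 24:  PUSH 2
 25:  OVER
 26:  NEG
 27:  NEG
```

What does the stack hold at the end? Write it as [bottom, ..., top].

[-162, 2, -162]

PUSH -2  -2
DUP      -2 -2
OVER     -2 -2 -2
OVER     -2 -2 -2 -2
MOD      -2 -2 0
OVER     -2 -2 0 -2
SUB      -2 -2 2
ADD      -2 0
PUSH -4  -2 0 -4
SUB      -2 4
DUP      -2 4 4
ADD      -2 8
STORE 1  -2
PUSH -9  -2 -9
STORE 1  -2
NEG      2
NEG      -2
LOAD 1   -2 -9
STORE 1  -2
LOAD 1   -2 -9
MUL      18
LOAD 1   18 -9
MUL      -162
PUSH 2   -162 2
OVER     -162 2 -162
NEG      -162 2 162
NEG      -162 2 -162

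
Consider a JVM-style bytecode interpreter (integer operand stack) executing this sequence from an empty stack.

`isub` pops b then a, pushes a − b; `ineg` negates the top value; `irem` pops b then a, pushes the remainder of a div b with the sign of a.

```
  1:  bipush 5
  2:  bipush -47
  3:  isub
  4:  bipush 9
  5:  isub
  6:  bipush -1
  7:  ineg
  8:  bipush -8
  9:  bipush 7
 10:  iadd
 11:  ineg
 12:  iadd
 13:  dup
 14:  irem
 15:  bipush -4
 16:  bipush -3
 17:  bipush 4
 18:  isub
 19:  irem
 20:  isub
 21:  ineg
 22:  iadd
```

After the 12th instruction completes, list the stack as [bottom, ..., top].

[43, 2]

bipush 5   -> [5]
bipush -47 -> [5, -47]
isub       -> [52]
bipush 9   -> [52, 9]
isub       -> [43]
bipush -1  -> [43, -1]
ineg       -> [43, 1]
bipush -8  -> [43, 1, -8]
bipush 7   -> [43, 1, -8, 7]
iadd       -> [43, 1, -1]
ineg       -> [43, 1, 1]
iadd       -> [43, 2]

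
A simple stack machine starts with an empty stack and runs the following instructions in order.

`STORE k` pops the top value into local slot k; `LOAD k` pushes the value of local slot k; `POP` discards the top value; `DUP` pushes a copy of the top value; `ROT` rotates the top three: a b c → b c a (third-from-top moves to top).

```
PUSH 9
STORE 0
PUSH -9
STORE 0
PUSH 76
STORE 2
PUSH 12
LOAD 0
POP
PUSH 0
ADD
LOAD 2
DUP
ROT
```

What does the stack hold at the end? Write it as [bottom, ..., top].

PUSH 9   9
STORE 0  (empty)
PUSH -9  -9
STORE 0  (empty)
PUSH 76  76
STORE 2  (empty)
PUSH 12  12
LOAD 0   12 -9
POP      12
PUSH 0   12 0
ADD      12
LOAD 2   12 76
DUP      12 76 76
ROT      76 76 12

[76, 76, 12]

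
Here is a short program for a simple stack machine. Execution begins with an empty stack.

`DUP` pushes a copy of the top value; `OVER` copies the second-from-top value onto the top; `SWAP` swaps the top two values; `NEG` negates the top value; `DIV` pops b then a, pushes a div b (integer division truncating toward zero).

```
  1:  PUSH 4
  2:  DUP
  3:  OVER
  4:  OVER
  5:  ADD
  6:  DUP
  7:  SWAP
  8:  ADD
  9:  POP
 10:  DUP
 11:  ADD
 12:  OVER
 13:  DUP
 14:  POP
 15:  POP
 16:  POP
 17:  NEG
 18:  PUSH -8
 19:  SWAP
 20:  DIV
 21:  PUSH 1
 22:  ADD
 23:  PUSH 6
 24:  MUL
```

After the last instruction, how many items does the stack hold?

PUSH 4   4
DUP      4 4
OVER     4 4 4
OVER     4 4 4 4
ADD      4 4 8
DUP      4 4 8 8
SWAP     4 4 8 8
ADD      4 4 16
POP      4 4
DUP      4 4 4
ADD      4 8
OVER     4 8 4
DUP      4 8 4 4
POP      4 8 4
POP      4 8
POP      4
NEG      -4
PUSH -8  -4 -8
SWAP     -8 -4
DIV      2
PUSH 1   2 1
ADD      3
PUSH 6   3 6
MUL      18

1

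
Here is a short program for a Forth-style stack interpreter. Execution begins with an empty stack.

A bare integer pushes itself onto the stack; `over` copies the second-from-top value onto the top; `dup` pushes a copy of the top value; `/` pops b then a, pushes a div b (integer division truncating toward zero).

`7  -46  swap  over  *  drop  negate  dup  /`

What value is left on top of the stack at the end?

1

7       7
-46     7 -46
swap    -46 7
over    -46 7 -46
*       -46 -322
drop    -46
negate  46
dup     46 46
/       1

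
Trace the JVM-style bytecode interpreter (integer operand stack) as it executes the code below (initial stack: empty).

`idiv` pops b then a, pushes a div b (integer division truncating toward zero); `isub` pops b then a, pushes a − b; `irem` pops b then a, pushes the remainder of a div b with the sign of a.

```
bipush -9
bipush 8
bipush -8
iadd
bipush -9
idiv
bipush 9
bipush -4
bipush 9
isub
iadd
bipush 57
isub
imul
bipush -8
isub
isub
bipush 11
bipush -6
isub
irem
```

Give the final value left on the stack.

bipush -9 : -9
bipush 8  : -9 8
bipush -8 : -9 8 -8
iadd      : -9 0
bipush -9 : -9 0 -9
idiv      : -9 0
bipush 9  : -9 0 9
bipush -4 : -9 0 9 -4
bipush 9  : -9 0 9 -4 9
isub      : -9 0 9 -13
iadd      : -9 0 -4
bipush 57 : -9 0 -4 57
isub      : -9 0 -61
imul      : -9 0
bipush -8 : -9 0 -8
isub      : -9 8
isub      : -17
bipush 11 : -17 11
bipush -6 : -17 11 -6
isub      : -17 17
irem      : 0

0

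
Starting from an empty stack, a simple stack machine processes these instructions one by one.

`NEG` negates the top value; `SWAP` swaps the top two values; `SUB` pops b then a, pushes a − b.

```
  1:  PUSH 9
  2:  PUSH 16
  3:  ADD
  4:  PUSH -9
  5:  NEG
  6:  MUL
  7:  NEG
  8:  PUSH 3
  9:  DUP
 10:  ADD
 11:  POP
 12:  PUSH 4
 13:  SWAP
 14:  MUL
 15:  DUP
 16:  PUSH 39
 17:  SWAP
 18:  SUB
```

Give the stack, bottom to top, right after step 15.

PUSH 9   9
PUSH 16  9 16
ADD      25
PUSH -9  25 -9
NEG      25 9
MUL      225
NEG      -225
PUSH 3   -225 3
DUP      -225 3 3
ADD      -225 6
POP      -225
PUSH 4   -225 4
SWAP     4 -225
MUL      -900
DUP      -900 -900

[-900, -900]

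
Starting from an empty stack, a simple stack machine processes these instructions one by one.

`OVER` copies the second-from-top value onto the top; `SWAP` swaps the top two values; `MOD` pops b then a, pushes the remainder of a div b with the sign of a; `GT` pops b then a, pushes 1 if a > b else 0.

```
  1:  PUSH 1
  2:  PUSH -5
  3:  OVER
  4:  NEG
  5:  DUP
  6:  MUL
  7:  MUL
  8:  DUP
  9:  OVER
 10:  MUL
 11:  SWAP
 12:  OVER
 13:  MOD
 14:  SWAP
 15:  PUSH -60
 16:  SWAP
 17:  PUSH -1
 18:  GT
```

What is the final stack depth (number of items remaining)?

PUSH 1   -> 1
PUSH -5  -> 1 -5
OVER     -> 1 -5 1
NEG      -> 1 -5 -1
DUP      -> 1 -5 -1 -1
MUL      -> 1 -5 1
MUL      -> 1 -5
DUP      -> 1 -5 -5
OVER     -> 1 -5 -5 -5
MUL      -> 1 -5 25
SWAP     -> 1 25 -5
OVER     -> 1 25 -5 25
MOD      -> 1 25 -5
SWAP     -> 1 -5 25
PUSH -60 -> 1 -5 25 -60
SWAP     -> 1 -5 -60 25
PUSH -1  -> 1 -5 -60 25 -1
GT       -> 1 -5 -60 1

4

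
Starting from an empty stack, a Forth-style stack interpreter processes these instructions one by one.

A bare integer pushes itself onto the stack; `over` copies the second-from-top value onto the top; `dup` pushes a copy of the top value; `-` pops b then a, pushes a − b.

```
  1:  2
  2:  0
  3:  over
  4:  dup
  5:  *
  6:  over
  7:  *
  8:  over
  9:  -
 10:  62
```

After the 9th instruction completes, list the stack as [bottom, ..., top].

[2, 0, 0]

2    -> 2
0    -> 2 0
over -> 2 0 2
dup  -> 2 0 2 2
*    -> 2 0 4
over -> 2 0 4 0
*    -> 2 0 0
over -> 2 0 0 0
-    -> 2 0 0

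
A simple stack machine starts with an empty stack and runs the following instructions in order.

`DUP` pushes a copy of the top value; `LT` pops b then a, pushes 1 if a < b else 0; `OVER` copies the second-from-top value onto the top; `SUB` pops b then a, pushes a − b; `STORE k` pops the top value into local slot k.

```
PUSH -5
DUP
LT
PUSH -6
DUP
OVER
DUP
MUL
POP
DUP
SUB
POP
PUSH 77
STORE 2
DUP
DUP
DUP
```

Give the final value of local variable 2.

PUSH -5 -> -5
DUP     -> -5 -5
LT      -> 0
PUSH -6 -> 0 -6
DUP     -> 0 -6 -6
OVER    -> 0 -6 -6 -6
DUP     -> 0 -6 -6 -6 -6
MUL     -> 0 -6 -6 36
POP     -> 0 -6 -6
DUP     -> 0 -6 -6 -6
SUB     -> 0 -6 0
POP     -> 0 -6
PUSH 77 -> 0 -6 77
STORE 2 -> 0 -6
DUP     -> 0 -6 -6
DUP     -> 0 -6 -6 -6
DUP     -> 0 -6 -6 -6 -6

77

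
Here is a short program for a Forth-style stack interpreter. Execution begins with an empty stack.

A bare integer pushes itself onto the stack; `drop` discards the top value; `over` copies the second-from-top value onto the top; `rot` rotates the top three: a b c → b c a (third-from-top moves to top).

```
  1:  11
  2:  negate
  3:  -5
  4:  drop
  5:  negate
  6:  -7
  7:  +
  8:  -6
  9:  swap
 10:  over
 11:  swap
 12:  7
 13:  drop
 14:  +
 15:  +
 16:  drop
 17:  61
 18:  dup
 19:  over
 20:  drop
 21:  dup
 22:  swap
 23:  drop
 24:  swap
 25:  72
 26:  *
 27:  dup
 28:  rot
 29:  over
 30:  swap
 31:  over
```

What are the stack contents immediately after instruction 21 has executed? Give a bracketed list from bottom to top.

[61, 61, 61]

11     -> 11
negate -> -11
-5     -> -11 -5
drop   -> -11
negate -> 11
-7     -> 11 -7
+      -> 4
-6     -> 4 -6
swap   -> -6 4
over   -> -6 4 -6
swap   -> -6 -6 4
7      -> -6 -6 4 7
drop   -> -6 -6 4
+      -> -6 -2
+      -> -8
drop   -> (empty)
61     -> 61
dup    -> 61 61
over   -> 61 61 61
drop   -> 61 61
dup    -> 61 61 61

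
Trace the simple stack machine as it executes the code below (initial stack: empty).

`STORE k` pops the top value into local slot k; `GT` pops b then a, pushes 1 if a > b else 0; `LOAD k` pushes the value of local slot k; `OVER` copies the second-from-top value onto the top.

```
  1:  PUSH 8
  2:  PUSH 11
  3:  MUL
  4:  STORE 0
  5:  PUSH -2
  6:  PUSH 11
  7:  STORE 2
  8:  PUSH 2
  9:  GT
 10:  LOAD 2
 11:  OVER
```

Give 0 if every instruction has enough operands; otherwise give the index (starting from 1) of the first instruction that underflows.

0

PUSH 8  : [8]
PUSH 11 : [8, 11]
MUL     : [88]
STORE 0 : []
PUSH -2 : [-2]
PUSH 11 : [-2, 11]
STORE 2 : [-2]
PUSH 2  : [-2, 2]
GT      : [0]
LOAD 2  : [0, 11]
OVER    : [0, 11, 0]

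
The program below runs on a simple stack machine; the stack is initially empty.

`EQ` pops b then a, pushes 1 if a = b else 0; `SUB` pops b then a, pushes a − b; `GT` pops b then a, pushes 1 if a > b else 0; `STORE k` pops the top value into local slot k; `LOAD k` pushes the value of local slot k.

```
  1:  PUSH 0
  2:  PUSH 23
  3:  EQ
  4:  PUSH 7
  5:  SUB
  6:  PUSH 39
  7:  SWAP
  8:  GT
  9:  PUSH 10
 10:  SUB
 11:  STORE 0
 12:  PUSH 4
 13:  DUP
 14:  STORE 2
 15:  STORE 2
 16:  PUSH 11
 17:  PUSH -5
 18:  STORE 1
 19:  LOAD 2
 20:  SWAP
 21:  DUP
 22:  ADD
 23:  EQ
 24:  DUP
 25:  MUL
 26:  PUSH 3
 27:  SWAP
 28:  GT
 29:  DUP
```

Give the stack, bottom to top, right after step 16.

[11]

PUSH 0  → [0]
PUSH 23 → [0, 23]
EQ      → [0]
PUSH 7  → [0, 7]
SUB     → [-7]
PUSH 39 → [-7, 39]
SWAP    → [39, -7]
GT      → [1]
PUSH 10 → [1, 10]
SUB     → [-9]
STORE 0 → []
PUSH 4  → [4]
DUP     → [4, 4]
STORE 2 → [4]
STORE 2 → []
PUSH 11 → [11]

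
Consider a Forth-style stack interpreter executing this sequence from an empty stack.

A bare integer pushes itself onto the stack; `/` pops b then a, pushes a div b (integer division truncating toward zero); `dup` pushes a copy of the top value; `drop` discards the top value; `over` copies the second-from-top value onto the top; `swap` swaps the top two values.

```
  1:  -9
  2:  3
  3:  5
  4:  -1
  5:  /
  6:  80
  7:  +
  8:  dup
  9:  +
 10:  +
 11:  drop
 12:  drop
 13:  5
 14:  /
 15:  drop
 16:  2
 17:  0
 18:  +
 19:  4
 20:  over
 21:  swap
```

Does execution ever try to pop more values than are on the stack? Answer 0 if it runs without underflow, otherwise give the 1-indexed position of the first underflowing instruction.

14

-9   -> [-9]
3    -> [-9, 3]
5    -> [-9, 3, 5]
-1   -> [-9, 3, 5, -1]
/    -> [-9, 3, -5]
80   -> [-9, 3, -5, 80]
+    -> [-9, 3, 75]
dup  -> [-9, 3, 75, 75]
+    -> [-9, 3, 150]
+    -> [-9, 153]
drop -> [-9]
drop -> []
5    -> [5]
/  — needs 2 operands, stack has 1 → underflow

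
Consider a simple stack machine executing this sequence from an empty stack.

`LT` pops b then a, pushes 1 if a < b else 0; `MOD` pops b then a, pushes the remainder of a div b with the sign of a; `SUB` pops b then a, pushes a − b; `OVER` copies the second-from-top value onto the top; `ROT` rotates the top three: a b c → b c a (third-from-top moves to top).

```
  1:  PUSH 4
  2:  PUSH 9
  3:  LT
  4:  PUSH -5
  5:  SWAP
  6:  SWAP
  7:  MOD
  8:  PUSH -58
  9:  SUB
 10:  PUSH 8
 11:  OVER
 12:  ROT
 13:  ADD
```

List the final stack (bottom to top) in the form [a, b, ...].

PUSH 4   → 4
PUSH 9   → 4 9
LT       → 1
PUSH -5  → 1 -5
SWAP     → -5 1
SWAP     → 1 -5
MOD      → 1
PUSH -58 → 1 -58
SUB      → 59
PUSH 8   → 59 8
OVER     → 59 8 59
ROT      → 8 59 59
ADD      → 8 118

[8, 118]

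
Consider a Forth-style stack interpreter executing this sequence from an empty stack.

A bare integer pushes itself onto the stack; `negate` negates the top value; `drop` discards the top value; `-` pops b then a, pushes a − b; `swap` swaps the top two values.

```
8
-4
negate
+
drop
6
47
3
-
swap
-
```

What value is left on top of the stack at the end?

38

8       8
-4      8 -4
negate  8 4
+       12
drop    (empty)
6       6
47      6 47
3       6 47 3
-       6 44
swap    44 6
-       38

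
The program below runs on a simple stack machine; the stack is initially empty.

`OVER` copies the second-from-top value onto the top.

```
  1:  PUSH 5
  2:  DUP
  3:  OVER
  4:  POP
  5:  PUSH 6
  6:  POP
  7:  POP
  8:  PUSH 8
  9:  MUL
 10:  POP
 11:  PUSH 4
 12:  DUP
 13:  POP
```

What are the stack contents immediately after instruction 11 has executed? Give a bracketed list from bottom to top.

PUSH 5 : [5]
DUP    : [5, 5]
OVER   : [5, 5, 5]
POP    : [5, 5]
PUSH 6 : [5, 5, 6]
POP    : [5, 5]
POP    : [5]
PUSH 8 : [5, 8]
MUL    : [40]
POP    : []
PUSH 4 : [4]

[4]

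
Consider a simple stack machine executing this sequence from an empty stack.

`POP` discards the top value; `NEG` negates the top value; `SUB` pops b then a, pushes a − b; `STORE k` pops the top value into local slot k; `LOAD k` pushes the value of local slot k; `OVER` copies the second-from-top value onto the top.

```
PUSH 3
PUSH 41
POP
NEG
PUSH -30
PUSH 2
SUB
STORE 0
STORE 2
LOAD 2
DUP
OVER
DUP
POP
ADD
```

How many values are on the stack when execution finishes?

PUSH 3   → 3
PUSH 41  → 3 41
POP      → 3
NEG      → -3
PUSH -30 → -3 -30
PUSH 2   → -3 -30 2
SUB      → -3 -32
STORE 0  → -3
STORE 2  → (empty)
LOAD 2   → -3
DUP      → -3 -3
OVER     → -3 -3 -3
DUP      → -3 -3 -3 -3
POP      → -3 -3 -3
ADD      → -3 -6

2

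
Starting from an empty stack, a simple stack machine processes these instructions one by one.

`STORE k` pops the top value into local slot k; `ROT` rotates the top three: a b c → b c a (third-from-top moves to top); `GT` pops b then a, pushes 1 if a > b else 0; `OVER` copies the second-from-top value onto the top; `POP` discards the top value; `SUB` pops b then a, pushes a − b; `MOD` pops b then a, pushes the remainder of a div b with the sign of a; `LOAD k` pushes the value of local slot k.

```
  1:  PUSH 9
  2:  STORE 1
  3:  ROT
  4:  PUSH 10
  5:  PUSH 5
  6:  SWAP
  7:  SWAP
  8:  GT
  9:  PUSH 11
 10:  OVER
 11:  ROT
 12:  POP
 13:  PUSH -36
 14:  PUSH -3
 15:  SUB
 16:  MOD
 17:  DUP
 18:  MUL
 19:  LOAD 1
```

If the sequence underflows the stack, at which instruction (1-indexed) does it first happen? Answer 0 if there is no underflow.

PUSH 9  : 9
STORE 1 : (empty)
ROT  — needs 3 operands, stack has 0 → underflow

3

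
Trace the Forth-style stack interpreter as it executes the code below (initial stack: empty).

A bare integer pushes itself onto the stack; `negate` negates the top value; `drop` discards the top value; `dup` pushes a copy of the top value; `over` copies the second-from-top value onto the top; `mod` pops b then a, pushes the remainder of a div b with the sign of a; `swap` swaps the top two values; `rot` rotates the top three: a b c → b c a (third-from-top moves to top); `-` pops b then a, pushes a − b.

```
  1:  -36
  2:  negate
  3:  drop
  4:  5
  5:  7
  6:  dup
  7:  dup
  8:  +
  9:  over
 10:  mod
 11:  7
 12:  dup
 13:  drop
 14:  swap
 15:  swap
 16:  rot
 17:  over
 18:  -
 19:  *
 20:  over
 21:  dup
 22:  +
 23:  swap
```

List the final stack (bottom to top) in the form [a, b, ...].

[5, 0, 0, 0]

-36    -> -36
negate -> 36
drop   -> (empty)
5      -> 5
7      -> 5 7
dup    -> 5 7 7
dup    -> 5 7 7 7
+      -> 5 7 14
over   -> 5 7 14 7
mod    -> 5 7 0
7      -> 5 7 0 7
dup    -> 5 7 0 7 7
drop   -> 5 7 0 7
swap   -> 5 7 7 0
swap   -> 5 7 0 7
rot    -> 5 0 7 7
over   -> 5 0 7 7 7
-      -> 5 0 7 0
*      -> 5 0 0
over   -> 5 0 0 0
dup    -> 5 0 0 0 0
+      -> 5 0 0 0
swap   -> 5 0 0 0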